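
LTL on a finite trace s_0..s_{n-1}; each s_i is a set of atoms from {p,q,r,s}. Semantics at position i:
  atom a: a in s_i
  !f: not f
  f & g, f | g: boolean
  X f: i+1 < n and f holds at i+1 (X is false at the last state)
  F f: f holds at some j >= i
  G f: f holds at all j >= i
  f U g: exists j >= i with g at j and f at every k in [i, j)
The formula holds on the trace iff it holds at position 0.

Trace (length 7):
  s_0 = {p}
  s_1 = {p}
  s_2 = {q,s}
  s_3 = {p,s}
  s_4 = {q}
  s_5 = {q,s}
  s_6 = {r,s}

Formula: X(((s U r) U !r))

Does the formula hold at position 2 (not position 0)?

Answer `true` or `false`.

s_0={p}: X(((s U r) U !r))=True ((s U r) U !r)=True (s U r)=False s=False r=False !r=True
s_1={p}: X(((s U r) U !r))=True ((s U r) U !r)=True (s U r)=False s=False r=False !r=True
s_2={q,s}: X(((s U r) U !r))=True ((s U r) U !r)=True (s U r)=False s=True r=False !r=True
s_3={p,s}: X(((s U r) U !r))=True ((s U r) U !r)=True (s U r)=False s=True r=False !r=True
s_4={q}: X(((s U r) U !r))=True ((s U r) U !r)=True (s U r)=False s=False r=False !r=True
s_5={q,s}: X(((s U r) U !r))=False ((s U r) U !r)=True (s U r)=True s=True r=False !r=True
s_6={r,s}: X(((s U r) U !r))=False ((s U r) U !r)=False (s U r)=True s=True r=True !r=False
Evaluating at position 2: result = True

Answer: true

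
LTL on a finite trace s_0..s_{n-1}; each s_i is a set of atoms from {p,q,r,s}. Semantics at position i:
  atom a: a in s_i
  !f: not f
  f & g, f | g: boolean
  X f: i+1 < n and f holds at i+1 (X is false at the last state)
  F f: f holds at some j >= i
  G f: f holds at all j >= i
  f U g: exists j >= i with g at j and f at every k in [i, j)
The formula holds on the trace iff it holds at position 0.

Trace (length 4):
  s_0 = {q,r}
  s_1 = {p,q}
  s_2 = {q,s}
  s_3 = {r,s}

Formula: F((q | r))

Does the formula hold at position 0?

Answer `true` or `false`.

s_0={q,r}: F((q | r))=True (q | r)=True q=True r=True
s_1={p,q}: F((q | r))=True (q | r)=True q=True r=False
s_2={q,s}: F((q | r))=True (q | r)=True q=True r=False
s_3={r,s}: F((q | r))=True (q | r)=True q=False r=True

Answer: true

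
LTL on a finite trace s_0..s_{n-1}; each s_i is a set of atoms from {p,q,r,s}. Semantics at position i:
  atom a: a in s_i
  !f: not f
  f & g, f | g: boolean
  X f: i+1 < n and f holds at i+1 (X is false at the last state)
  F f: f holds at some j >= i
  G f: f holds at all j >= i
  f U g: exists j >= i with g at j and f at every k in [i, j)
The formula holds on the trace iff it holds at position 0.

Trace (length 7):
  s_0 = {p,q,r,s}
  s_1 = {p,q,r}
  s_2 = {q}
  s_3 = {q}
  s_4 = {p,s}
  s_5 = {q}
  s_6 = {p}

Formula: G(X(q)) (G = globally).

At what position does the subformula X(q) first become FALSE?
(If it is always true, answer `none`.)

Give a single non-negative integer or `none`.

Answer: 3

Derivation:
s_0={p,q,r,s}: X(q)=True q=True
s_1={p,q,r}: X(q)=True q=True
s_2={q}: X(q)=True q=True
s_3={q}: X(q)=False q=True
s_4={p,s}: X(q)=True q=False
s_5={q}: X(q)=False q=True
s_6={p}: X(q)=False q=False
G(X(q)) holds globally = False
First violation at position 3.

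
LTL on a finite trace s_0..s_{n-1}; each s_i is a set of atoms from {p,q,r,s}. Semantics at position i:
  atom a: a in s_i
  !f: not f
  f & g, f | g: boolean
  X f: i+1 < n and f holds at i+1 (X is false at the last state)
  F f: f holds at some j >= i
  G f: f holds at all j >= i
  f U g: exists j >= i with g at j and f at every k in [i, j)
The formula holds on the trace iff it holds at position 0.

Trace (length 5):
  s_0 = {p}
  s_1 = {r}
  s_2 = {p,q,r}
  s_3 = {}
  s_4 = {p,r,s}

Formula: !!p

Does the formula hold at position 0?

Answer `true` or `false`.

Answer: true

Derivation:
s_0={p}: !!p=True !p=False p=True
s_1={r}: !!p=False !p=True p=False
s_2={p,q,r}: !!p=True !p=False p=True
s_3={}: !!p=False !p=True p=False
s_4={p,r,s}: !!p=True !p=False p=True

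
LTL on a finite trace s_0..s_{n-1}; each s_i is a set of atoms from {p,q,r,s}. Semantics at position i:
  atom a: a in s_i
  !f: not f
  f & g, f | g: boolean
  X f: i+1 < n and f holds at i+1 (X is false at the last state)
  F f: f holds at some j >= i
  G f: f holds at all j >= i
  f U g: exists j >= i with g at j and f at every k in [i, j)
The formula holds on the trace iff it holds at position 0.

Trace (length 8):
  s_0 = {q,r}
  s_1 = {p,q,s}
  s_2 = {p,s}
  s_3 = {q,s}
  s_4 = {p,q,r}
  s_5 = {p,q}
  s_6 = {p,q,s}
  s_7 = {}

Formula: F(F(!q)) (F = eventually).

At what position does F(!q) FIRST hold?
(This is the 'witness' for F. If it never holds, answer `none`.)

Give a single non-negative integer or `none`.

s_0={q,r}: F(!q)=True !q=False q=True
s_1={p,q,s}: F(!q)=True !q=False q=True
s_2={p,s}: F(!q)=True !q=True q=False
s_3={q,s}: F(!q)=True !q=False q=True
s_4={p,q,r}: F(!q)=True !q=False q=True
s_5={p,q}: F(!q)=True !q=False q=True
s_6={p,q,s}: F(!q)=True !q=False q=True
s_7={}: F(!q)=True !q=True q=False
F(F(!q)) holds; first witness at position 0.

Answer: 0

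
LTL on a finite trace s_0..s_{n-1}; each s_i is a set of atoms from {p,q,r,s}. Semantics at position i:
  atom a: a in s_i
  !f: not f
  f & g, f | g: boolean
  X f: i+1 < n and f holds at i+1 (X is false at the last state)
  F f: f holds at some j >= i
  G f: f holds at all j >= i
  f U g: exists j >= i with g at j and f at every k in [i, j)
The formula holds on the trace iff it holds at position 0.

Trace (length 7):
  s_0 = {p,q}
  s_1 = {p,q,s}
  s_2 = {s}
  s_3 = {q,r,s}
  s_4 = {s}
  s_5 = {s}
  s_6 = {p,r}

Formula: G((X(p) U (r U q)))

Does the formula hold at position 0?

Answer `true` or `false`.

s_0={p,q}: G((X(p) U (r U q)))=False (X(p) U (r U q))=True X(p)=True p=True (r U q)=True r=False q=True
s_1={p,q,s}: G((X(p) U (r U q)))=False (X(p) U (r U q))=True X(p)=False p=True (r U q)=True r=False q=True
s_2={s}: G((X(p) U (r U q)))=False (X(p) U (r U q))=False X(p)=False p=False (r U q)=False r=False q=False
s_3={q,r,s}: G((X(p) U (r U q)))=False (X(p) U (r U q))=True X(p)=False p=False (r U q)=True r=True q=True
s_4={s}: G((X(p) U (r U q)))=False (X(p) U (r U q))=False X(p)=False p=False (r U q)=False r=False q=False
s_5={s}: G((X(p) U (r U q)))=False (X(p) U (r U q))=False X(p)=True p=False (r U q)=False r=False q=False
s_6={p,r}: G((X(p) U (r U q)))=False (X(p) U (r U q))=False X(p)=False p=True (r U q)=False r=True q=False

Answer: false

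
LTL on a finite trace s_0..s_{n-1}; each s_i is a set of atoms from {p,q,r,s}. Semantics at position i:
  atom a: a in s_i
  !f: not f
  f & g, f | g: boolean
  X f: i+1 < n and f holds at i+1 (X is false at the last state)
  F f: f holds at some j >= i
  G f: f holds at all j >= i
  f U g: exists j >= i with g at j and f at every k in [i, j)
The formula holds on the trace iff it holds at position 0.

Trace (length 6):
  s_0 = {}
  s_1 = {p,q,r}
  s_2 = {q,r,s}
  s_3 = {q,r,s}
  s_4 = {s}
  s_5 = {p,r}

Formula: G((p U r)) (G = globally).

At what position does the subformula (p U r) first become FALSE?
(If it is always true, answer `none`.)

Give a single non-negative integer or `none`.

s_0={}: (p U r)=False p=False r=False
s_1={p,q,r}: (p U r)=True p=True r=True
s_2={q,r,s}: (p U r)=True p=False r=True
s_3={q,r,s}: (p U r)=True p=False r=True
s_4={s}: (p U r)=False p=False r=False
s_5={p,r}: (p U r)=True p=True r=True
G((p U r)) holds globally = False
First violation at position 0.

Answer: 0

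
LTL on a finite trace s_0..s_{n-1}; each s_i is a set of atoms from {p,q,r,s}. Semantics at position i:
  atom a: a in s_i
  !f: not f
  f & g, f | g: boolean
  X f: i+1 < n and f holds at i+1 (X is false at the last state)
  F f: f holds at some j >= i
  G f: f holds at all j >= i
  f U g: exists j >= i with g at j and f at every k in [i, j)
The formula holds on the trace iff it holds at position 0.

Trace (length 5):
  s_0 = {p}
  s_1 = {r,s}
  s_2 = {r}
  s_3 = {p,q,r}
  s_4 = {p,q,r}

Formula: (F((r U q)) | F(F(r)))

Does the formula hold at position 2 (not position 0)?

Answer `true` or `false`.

Answer: true

Derivation:
s_0={p}: (F((r U q)) | F(F(r)))=True F((r U q))=True (r U q)=False r=False q=False F(F(r))=True F(r)=True
s_1={r,s}: (F((r U q)) | F(F(r)))=True F((r U q))=True (r U q)=True r=True q=False F(F(r))=True F(r)=True
s_2={r}: (F((r U q)) | F(F(r)))=True F((r U q))=True (r U q)=True r=True q=False F(F(r))=True F(r)=True
s_3={p,q,r}: (F((r U q)) | F(F(r)))=True F((r U q))=True (r U q)=True r=True q=True F(F(r))=True F(r)=True
s_4={p,q,r}: (F((r U q)) | F(F(r)))=True F((r U q))=True (r U q)=True r=True q=True F(F(r))=True F(r)=True
Evaluating at position 2: result = True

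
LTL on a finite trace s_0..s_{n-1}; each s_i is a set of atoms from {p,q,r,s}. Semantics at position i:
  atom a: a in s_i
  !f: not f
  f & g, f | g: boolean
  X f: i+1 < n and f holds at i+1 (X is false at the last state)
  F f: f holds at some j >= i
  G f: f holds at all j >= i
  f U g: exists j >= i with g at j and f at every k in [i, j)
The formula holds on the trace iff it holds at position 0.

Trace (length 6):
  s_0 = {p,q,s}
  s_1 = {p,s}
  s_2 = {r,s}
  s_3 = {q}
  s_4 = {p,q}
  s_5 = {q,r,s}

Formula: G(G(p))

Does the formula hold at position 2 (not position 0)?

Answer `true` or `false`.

Answer: false

Derivation:
s_0={p,q,s}: G(G(p))=False G(p)=False p=True
s_1={p,s}: G(G(p))=False G(p)=False p=True
s_2={r,s}: G(G(p))=False G(p)=False p=False
s_3={q}: G(G(p))=False G(p)=False p=False
s_4={p,q}: G(G(p))=False G(p)=False p=True
s_5={q,r,s}: G(G(p))=False G(p)=False p=False
Evaluating at position 2: result = False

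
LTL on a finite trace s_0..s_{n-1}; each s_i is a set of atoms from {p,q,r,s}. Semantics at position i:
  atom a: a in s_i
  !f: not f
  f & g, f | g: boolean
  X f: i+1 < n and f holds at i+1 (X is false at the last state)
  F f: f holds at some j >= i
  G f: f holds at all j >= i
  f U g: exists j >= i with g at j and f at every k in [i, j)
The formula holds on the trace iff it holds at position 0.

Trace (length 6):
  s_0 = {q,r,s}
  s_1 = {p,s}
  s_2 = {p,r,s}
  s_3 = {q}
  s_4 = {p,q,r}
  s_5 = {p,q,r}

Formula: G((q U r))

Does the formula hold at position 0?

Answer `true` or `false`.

Answer: false

Derivation:
s_0={q,r,s}: G((q U r))=False (q U r)=True q=True r=True
s_1={p,s}: G((q U r))=False (q U r)=False q=False r=False
s_2={p,r,s}: G((q U r))=True (q U r)=True q=False r=True
s_3={q}: G((q U r))=True (q U r)=True q=True r=False
s_4={p,q,r}: G((q U r))=True (q U r)=True q=True r=True
s_5={p,q,r}: G((q U r))=True (q U r)=True q=True r=True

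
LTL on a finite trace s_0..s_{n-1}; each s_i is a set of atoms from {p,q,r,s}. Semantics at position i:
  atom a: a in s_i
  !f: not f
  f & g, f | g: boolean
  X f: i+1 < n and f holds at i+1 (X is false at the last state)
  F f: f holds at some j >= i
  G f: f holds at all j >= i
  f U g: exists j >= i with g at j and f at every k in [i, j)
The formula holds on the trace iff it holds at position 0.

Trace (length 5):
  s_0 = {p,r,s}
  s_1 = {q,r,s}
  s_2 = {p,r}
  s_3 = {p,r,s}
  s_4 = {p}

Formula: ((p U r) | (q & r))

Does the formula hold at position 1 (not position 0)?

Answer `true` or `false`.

s_0={p,r,s}: ((p U r) | (q & r))=True (p U r)=True p=True r=True (q & r)=False q=False
s_1={q,r,s}: ((p U r) | (q & r))=True (p U r)=True p=False r=True (q & r)=True q=True
s_2={p,r}: ((p U r) | (q & r))=True (p U r)=True p=True r=True (q & r)=False q=False
s_3={p,r,s}: ((p U r) | (q & r))=True (p U r)=True p=True r=True (q & r)=False q=False
s_4={p}: ((p U r) | (q & r))=False (p U r)=False p=True r=False (q & r)=False q=False
Evaluating at position 1: result = True

Answer: true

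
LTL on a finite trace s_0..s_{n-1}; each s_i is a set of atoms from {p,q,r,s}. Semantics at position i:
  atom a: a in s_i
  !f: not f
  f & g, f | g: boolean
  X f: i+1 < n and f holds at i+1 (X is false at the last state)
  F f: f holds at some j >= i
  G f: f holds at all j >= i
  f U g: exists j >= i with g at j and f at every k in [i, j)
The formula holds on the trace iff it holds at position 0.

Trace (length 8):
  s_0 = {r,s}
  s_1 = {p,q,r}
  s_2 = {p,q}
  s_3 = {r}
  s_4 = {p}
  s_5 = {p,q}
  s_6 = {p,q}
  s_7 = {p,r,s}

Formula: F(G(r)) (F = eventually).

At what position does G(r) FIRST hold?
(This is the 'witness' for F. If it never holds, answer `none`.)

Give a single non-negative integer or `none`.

Answer: 7

Derivation:
s_0={r,s}: G(r)=False r=True
s_1={p,q,r}: G(r)=False r=True
s_2={p,q}: G(r)=False r=False
s_3={r}: G(r)=False r=True
s_4={p}: G(r)=False r=False
s_5={p,q}: G(r)=False r=False
s_6={p,q}: G(r)=False r=False
s_7={p,r,s}: G(r)=True r=True
F(G(r)) holds; first witness at position 7.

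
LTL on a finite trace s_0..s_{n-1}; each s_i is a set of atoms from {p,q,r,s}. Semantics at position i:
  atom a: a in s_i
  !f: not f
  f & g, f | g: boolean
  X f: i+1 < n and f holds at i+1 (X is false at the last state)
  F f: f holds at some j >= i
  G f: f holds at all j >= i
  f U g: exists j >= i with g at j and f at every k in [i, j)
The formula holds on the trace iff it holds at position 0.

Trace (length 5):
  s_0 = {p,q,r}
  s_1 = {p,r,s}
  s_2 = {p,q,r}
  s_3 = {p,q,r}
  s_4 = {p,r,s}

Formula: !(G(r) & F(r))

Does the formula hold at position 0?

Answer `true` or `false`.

s_0={p,q,r}: !(G(r) & F(r))=False (G(r) & F(r))=True G(r)=True r=True F(r)=True
s_1={p,r,s}: !(G(r) & F(r))=False (G(r) & F(r))=True G(r)=True r=True F(r)=True
s_2={p,q,r}: !(G(r) & F(r))=False (G(r) & F(r))=True G(r)=True r=True F(r)=True
s_3={p,q,r}: !(G(r) & F(r))=False (G(r) & F(r))=True G(r)=True r=True F(r)=True
s_4={p,r,s}: !(G(r) & F(r))=False (G(r) & F(r))=True G(r)=True r=True F(r)=True

Answer: false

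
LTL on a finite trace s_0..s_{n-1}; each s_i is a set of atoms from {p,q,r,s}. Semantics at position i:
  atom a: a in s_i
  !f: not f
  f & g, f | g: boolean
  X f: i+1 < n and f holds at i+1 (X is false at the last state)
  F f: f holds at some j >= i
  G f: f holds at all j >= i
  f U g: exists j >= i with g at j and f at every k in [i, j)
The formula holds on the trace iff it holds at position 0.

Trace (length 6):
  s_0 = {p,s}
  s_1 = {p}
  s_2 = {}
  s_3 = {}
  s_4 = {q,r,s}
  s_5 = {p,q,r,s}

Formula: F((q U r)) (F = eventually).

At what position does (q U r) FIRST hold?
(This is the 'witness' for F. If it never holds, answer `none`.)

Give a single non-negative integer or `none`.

s_0={p,s}: (q U r)=False q=False r=False
s_1={p}: (q U r)=False q=False r=False
s_2={}: (q U r)=False q=False r=False
s_3={}: (q U r)=False q=False r=False
s_4={q,r,s}: (q U r)=True q=True r=True
s_5={p,q,r,s}: (q U r)=True q=True r=True
F((q U r)) holds; first witness at position 4.

Answer: 4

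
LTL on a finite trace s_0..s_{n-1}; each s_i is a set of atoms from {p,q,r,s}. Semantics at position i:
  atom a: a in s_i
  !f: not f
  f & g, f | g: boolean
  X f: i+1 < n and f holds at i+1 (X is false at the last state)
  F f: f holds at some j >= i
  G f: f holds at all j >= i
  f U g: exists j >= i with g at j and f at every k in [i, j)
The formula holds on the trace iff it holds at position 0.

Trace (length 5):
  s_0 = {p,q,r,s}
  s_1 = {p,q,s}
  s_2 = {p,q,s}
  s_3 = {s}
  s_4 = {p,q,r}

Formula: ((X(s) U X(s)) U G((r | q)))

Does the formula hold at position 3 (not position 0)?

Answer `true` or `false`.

s_0={p,q,r,s}: ((X(s) U X(s)) U G((r | q)))=False (X(s) U X(s))=True X(s)=True s=True G((r | q))=False (r | q)=True r=True q=True
s_1={p,q,s}: ((X(s) U X(s)) U G((r | q)))=False (X(s) U X(s))=True X(s)=True s=True G((r | q))=False (r | q)=True r=False q=True
s_2={p,q,s}: ((X(s) U X(s)) U G((r | q)))=False (X(s) U X(s))=True X(s)=True s=True G((r | q))=False (r | q)=True r=False q=True
s_3={s}: ((X(s) U X(s)) U G((r | q)))=False (X(s) U X(s))=False X(s)=False s=True G((r | q))=False (r | q)=False r=False q=False
s_4={p,q,r}: ((X(s) U X(s)) U G((r | q)))=True (X(s) U X(s))=False X(s)=False s=False G((r | q))=True (r | q)=True r=True q=True
Evaluating at position 3: result = False

Answer: false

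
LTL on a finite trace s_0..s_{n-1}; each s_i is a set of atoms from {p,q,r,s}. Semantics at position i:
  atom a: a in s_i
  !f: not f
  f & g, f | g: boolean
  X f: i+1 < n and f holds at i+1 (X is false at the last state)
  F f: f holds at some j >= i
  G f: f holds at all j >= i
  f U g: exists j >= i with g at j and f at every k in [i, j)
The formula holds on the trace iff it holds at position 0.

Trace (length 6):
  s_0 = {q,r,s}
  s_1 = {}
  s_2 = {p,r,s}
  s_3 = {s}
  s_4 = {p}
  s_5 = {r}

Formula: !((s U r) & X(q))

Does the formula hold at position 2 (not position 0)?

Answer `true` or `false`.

Answer: true

Derivation:
s_0={q,r,s}: !((s U r) & X(q))=True ((s U r) & X(q))=False (s U r)=True s=True r=True X(q)=False q=True
s_1={}: !((s U r) & X(q))=True ((s U r) & X(q))=False (s U r)=False s=False r=False X(q)=False q=False
s_2={p,r,s}: !((s U r) & X(q))=True ((s U r) & X(q))=False (s U r)=True s=True r=True X(q)=False q=False
s_3={s}: !((s U r) & X(q))=True ((s U r) & X(q))=False (s U r)=False s=True r=False X(q)=False q=False
s_4={p}: !((s U r) & X(q))=True ((s U r) & X(q))=False (s U r)=False s=False r=False X(q)=False q=False
s_5={r}: !((s U r) & X(q))=True ((s U r) & X(q))=False (s U r)=True s=False r=True X(q)=False q=False
Evaluating at position 2: result = True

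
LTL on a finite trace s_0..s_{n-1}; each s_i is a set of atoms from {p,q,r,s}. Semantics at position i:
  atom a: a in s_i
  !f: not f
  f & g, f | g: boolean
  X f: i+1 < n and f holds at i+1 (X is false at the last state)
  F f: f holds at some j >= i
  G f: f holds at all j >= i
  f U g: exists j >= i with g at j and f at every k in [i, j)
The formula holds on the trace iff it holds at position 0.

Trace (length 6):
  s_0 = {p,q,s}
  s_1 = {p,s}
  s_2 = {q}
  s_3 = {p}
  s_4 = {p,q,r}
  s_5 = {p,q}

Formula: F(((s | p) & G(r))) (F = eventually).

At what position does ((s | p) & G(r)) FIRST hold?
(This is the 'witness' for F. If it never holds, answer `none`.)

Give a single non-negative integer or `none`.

s_0={p,q,s}: ((s | p) & G(r))=False (s | p)=True s=True p=True G(r)=False r=False
s_1={p,s}: ((s | p) & G(r))=False (s | p)=True s=True p=True G(r)=False r=False
s_2={q}: ((s | p) & G(r))=False (s | p)=False s=False p=False G(r)=False r=False
s_3={p}: ((s | p) & G(r))=False (s | p)=True s=False p=True G(r)=False r=False
s_4={p,q,r}: ((s | p) & G(r))=False (s | p)=True s=False p=True G(r)=False r=True
s_5={p,q}: ((s | p) & G(r))=False (s | p)=True s=False p=True G(r)=False r=False
F(((s | p) & G(r))) does not hold (no witness exists).

Answer: none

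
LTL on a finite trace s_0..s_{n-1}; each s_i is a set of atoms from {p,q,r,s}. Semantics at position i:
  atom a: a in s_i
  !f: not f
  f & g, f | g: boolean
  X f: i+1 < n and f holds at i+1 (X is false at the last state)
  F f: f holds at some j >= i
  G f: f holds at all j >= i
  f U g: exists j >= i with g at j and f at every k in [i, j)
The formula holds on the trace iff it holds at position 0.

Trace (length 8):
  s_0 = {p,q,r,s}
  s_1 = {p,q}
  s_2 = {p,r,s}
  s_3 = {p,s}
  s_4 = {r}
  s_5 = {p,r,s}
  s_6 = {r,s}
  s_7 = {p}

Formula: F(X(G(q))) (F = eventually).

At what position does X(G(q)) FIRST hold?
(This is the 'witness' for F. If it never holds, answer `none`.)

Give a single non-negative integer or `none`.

s_0={p,q,r,s}: X(G(q))=False G(q)=False q=True
s_1={p,q}: X(G(q))=False G(q)=False q=True
s_2={p,r,s}: X(G(q))=False G(q)=False q=False
s_3={p,s}: X(G(q))=False G(q)=False q=False
s_4={r}: X(G(q))=False G(q)=False q=False
s_5={p,r,s}: X(G(q))=False G(q)=False q=False
s_6={r,s}: X(G(q))=False G(q)=False q=False
s_7={p}: X(G(q))=False G(q)=False q=False
F(X(G(q))) does not hold (no witness exists).

Answer: none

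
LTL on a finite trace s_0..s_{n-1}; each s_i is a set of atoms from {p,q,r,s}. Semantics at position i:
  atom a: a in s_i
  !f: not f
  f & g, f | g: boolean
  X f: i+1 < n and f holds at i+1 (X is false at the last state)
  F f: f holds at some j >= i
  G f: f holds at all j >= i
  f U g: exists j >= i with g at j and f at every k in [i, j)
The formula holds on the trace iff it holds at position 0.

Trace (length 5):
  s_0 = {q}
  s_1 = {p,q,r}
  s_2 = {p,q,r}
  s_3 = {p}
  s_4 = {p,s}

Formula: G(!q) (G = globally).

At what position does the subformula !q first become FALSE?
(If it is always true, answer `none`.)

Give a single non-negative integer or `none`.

s_0={q}: !q=False q=True
s_1={p,q,r}: !q=False q=True
s_2={p,q,r}: !q=False q=True
s_3={p}: !q=True q=False
s_4={p,s}: !q=True q=False
G(!q) holds globally = False
First violation at position 0.

Answer: 0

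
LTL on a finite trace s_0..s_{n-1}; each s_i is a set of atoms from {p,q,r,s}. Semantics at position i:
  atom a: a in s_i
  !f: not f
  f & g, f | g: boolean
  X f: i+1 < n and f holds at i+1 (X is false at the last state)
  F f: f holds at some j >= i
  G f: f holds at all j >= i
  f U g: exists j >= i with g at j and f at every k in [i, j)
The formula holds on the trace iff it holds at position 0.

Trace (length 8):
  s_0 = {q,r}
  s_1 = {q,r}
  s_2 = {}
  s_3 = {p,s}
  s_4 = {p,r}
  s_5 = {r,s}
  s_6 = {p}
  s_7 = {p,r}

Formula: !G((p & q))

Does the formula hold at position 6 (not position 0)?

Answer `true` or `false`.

Answer: true

Derivation:
s_0={q,r}: !G((p & q))=True G((p & q))=False (p & q)=False p=False q=True
s_1={q,r}: !G((p & q))=True G((p & q))=False (p & q)=False p=False q=True
s_2={}: !G((p & q))=True G((p & q))=False (p & q)=False p=False q=False
s_3={p,s}: !G((p & q))=True G((p & q))=False (p & q)=False p=True q=False
s_4={p,r}: !G((p & q))=True G((p & q))=False (p & q)=False p=True q=False
s_5={r,s}: !G((p & q))=True G((p & q))=False (p & q)=False p=False q=False
s_6={p}: !G((p & q))=True G((p & q))=False (p & q)=False p=True q=False
s_7={p,r}: !G((p & q))=True G((p & q))=False (p & q)=False p=True q=False
Evaluating at position 6: result = True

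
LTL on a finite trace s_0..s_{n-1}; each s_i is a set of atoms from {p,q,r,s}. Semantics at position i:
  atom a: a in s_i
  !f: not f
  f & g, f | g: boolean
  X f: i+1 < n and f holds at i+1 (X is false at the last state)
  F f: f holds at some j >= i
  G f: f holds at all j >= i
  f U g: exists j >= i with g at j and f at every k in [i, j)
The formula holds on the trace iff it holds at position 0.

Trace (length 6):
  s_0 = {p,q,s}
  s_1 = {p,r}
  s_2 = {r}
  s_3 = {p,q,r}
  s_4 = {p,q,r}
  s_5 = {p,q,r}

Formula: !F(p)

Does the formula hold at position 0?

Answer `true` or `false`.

Answer: false

Derivation:
s_0={p,q,s}: !F(p)=False F(p)=True p=True
s_1={p,r}: !F(p)=False F(p)=True p=True
s_2={r}: !F(p)=False F(p)=True p=False
s_3={p,q,r}: !F(p)=False F(p)=True p=True
s_4={p,q,r}: !F(p)=False F(p)=True p=True
s_5={p,q,r}: !F(p)=False F(p)=True p=True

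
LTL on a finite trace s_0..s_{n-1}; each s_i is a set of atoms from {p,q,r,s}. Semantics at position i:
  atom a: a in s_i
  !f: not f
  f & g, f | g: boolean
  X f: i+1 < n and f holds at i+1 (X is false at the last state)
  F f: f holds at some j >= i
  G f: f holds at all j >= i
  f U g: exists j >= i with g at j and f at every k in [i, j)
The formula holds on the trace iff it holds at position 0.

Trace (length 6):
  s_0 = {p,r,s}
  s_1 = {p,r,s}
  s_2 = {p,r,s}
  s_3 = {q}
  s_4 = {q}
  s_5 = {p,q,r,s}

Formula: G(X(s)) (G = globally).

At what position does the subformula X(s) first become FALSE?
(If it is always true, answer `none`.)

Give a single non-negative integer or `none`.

s_0={p,r,s}: X(s)=True s=True
s_1={p,r,s}: X(s)=True s=True
s_2={p,r,s}: X(s)=False s=True
s_3={q}: X(s)=False s=False
s_4={q}: X(s)=True s=False
s_5={p,q,r,s}: X(s)=False s=True
G(X(s)) holds globally = False
First violation at position 2.

Answer: 2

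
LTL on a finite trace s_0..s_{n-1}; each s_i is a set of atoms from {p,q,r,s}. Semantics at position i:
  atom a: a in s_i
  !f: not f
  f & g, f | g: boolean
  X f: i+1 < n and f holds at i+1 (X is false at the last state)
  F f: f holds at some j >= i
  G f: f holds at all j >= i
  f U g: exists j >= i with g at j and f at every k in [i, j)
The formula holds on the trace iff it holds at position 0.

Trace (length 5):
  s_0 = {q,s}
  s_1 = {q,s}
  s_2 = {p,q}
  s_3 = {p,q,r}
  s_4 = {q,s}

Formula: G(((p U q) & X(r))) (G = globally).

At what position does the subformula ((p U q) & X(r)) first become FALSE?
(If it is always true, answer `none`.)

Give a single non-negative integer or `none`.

s_0={q,s}: ((p U q) & X(r))=False (p U q)=True p=False q=True X(r)=False r=False
s_1={q,s}: ((p U q) & X(r))=False (p U q)=True p=False q=True X(r)=False r=False
s_2={p,q}: ((p U q) & X(r))=True (p U q)=True p=True q=True X(r)=True r=False
s_3={p,q,r}: ((p U q) & X(r))=False (p U q)=True p=True q=True X(r)=False r=True
s_4={q,s}: ((p U q) & X(r))=False (p U q)=True p=False q=True X(r)=False r=False
G(((p U q) & X(r))) holds globally = False
First violation at position 0.

Answer: 0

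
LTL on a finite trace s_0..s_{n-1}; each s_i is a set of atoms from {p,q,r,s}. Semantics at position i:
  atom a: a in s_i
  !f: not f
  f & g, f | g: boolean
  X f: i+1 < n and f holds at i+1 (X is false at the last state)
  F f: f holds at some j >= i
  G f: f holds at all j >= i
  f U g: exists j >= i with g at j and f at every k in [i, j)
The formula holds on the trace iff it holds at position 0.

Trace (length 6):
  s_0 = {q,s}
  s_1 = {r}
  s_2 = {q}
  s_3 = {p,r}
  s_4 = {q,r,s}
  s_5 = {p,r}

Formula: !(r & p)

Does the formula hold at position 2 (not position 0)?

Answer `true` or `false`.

Answer: true

Derivation:
s_0={q,s}: !(r & p)=True (r & p)=False r=False p=False
s_1={r}: !(r & p)=True (r & p)=False r=True p=False
s_2={q}: !(r & p)=True (r & p)=False r=False p=False
s_3={p,r}: !(r & p)=False (r & p)=True r=True p=True
s_4={q,r,s}: !(r & p)=True (r & p)=False r=True p=False
s_5={p,r}: !(r & p)=False (r & p)=True r=True p=True
Evaluating at position 2: result = True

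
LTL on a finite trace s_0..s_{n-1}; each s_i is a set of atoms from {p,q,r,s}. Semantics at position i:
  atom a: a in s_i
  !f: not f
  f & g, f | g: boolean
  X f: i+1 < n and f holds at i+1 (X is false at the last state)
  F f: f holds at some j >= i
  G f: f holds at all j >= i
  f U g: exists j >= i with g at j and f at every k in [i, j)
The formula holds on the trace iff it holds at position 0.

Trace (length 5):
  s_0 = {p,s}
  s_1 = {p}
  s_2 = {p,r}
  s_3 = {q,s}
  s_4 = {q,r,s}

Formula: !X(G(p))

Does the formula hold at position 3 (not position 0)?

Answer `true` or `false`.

s_0={p,s}: !X(G(p))=True X(G(p))=False G(p)=False p=True
s_1={p}: !X(G(p))=True X(G(p))=False G(p)=False p=True
s_2={p,r}: !X(G(p))=True X(G(p))=False G(p)=False p=True
s_3={q,s}: !X(G(p))=True X(G(p))=False G(p)=False p=False
s_4={q,r,s}: !X(G(p))=True X(G(p))=False G(p)=False p=False
Evaluating at position 3: result = True

Answer: true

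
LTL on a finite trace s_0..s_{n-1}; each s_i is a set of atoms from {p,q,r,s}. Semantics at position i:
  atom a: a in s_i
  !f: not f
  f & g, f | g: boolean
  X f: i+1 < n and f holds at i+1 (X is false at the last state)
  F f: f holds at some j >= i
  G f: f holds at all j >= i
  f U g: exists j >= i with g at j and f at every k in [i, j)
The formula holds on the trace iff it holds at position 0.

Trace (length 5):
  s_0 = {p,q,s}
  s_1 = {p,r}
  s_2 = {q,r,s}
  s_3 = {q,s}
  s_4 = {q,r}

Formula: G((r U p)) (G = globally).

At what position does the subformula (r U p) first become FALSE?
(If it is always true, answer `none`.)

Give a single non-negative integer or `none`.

Answer: 2

Derivation:
s_0={p,q,s}: (r U p)=True r=False p=True
s_1={p,r}: (r U p)=True r=True p=True
s_2={q,r,s}: (r U p)=False r=True p=False
s_3={q,s}: (r U p)=False r=False p=False
s_4={q,r}: (r U p)=False r=True p=False
G((r U p)) holds globally = False
First violation at position 2.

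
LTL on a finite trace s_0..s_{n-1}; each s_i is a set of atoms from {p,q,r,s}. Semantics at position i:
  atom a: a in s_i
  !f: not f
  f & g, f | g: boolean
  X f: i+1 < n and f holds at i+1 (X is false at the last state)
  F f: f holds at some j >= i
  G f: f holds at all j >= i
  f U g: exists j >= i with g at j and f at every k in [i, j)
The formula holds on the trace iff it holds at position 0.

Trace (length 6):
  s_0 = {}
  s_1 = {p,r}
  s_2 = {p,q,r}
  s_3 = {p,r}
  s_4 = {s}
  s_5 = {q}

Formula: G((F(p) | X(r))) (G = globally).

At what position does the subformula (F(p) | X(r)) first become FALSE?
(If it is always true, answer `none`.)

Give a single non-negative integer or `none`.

s_0={}: (F(p) | X(r))=True F(p)=True p=False X(r)=True r=False
s_1={p,r}: (F(p) | X(r))=True F(p)=True p=True X(r)=True r=True
s_2={p,q,r}: (F(p) | X(r))=True F(p)=True p=True X(r)=True r=True
s_3={p,r}: (F(p) | X(r))=True F(p)=True p=True X(r)=False r=True
s_4={s}: (F(p) | X(r))=False F(p)=False p=False X(r)=False r=False
s_5={q}: (F(p) | X(r))=False F(p)=False p=False X(r)=False r=False
G((F(p) | X(r))) holds globally = False
First violation at position 4.

Answer: 4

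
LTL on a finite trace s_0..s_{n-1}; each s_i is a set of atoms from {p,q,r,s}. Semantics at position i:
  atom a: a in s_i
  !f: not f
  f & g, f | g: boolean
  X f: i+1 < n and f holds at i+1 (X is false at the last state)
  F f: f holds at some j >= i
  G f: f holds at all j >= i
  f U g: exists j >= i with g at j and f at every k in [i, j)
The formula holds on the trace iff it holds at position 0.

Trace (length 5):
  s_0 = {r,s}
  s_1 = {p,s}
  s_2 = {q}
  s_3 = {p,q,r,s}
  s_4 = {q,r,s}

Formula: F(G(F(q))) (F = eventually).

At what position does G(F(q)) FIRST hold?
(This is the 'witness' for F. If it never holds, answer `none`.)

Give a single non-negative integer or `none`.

s_0={r,s}: G(F(q))=True F(q)=True q=False
s_1={p,s}: G(F(q))=True F(q)=True q=False
s_2={q}: G(F(q))=True F(q)=True q=True
s_3={p,q,r,s}: G(F(q))=True F(q)=True q=True
s_4={q,r,s}: G(F(q))=True F(q)=True q=True
F(G(F(q))) holds; first witness at position 0.

Answer: 0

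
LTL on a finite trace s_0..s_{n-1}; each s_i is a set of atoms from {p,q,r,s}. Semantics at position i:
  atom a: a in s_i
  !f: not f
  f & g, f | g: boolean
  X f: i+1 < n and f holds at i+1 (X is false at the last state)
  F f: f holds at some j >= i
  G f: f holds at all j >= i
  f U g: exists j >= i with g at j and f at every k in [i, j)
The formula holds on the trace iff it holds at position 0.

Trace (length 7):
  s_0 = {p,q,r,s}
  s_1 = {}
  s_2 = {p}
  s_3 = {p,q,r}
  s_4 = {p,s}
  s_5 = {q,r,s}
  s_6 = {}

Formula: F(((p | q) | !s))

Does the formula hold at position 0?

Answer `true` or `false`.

s_0={p,q,r,s}: F(((p | q) | !s))=True ((p | q) | !s)=True (p | q)=True p=True q=True !s=False s=True
s_1={}: F(((p | q) | !s))=True ((p | q) | !s)=True (p | q)=False p=False q=False !s=True s=False
s_2={p}: F(((p | q) | !s))=True ((p | q) | !s)=True (p | q)=True p=True q=False !s=True s=False
s_3={p,q,r}: F(((p | q) | !s))=True ((p | q) | !s)=True (p | q)=True p=True q=True !s=True s=False
s_4={p,s}: F(((p | q) | !s))=True ((p | q) | !s)=True (p | q)=True p=True q=False !s=False s=True
s_5={q,r,s}: F(((p | q) | !s))=True ((p | q) | !s)=True (p | q)=True p=False q=True !s=False s=True
s_6={}: F(((p | q) | !s))=True ((p | q) | !s)=True (p | q)=False p=False q=False !s=True s=False

Answer: true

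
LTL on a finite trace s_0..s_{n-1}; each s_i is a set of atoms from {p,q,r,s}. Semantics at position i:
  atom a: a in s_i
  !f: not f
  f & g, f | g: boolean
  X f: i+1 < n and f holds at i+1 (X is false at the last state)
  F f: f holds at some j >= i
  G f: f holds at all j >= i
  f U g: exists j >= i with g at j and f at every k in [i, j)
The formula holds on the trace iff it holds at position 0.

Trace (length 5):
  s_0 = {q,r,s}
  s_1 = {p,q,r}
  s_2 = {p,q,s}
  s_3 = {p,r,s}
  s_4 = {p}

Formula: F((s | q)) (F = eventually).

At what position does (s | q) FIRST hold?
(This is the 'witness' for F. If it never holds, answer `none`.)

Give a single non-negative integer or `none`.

Answer: 0

Derivation:
s_0={q,r,s}: (s | q)=True s=True q=True
s_1={p,q,r}: (s | q)=True s=False q=True
s_2={p,q,s}: (s | q)=True s=True q=True
s_3={p,r,s}: (s | q)=True s=True q=False
s_4={p}: (s | q)=False s=False q=False
F((s | q)) holds; first witness at position 0.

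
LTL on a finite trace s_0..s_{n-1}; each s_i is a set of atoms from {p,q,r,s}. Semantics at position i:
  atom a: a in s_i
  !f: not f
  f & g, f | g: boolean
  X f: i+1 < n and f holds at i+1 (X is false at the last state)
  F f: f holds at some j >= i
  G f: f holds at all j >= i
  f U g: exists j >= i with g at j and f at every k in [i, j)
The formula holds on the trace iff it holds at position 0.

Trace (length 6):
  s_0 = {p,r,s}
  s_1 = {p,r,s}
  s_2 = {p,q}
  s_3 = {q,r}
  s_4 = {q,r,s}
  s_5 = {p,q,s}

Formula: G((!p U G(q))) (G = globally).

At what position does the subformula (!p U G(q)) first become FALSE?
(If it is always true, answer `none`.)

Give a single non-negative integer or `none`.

s_0={p,r,s}: (!p U G(q))=False !p=False p=True G(q)=False q=False
s_1={p,r,s}: (!p U G(q))=False !p=False p=True G(q)=False q=False
s_2={p,q}: (!p U G(q))=True !p=False p=True G(q)=True q=True
s_3={q,r}: (!p U G(q))=True !p=True p=False G(q)=True q=True
s_4={q,r,s}: (!p U G(q))=True !p=True p=False G(q)=True q=True
s_5={p,q,s}: (!p U G(q))=True !p=False p=True G(q)=True q=True
G((!p U G(q))) holds globally = False
First violation at position 0.

Answer: 0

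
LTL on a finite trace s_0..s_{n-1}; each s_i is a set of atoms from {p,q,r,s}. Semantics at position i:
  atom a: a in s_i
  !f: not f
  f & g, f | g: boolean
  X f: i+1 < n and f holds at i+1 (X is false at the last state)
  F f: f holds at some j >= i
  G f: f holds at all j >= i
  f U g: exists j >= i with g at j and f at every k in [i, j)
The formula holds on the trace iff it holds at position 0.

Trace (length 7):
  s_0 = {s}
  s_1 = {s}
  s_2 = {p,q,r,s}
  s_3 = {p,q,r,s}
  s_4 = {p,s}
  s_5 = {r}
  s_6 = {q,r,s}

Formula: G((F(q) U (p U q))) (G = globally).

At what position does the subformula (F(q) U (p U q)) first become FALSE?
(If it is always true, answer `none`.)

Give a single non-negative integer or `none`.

Answer: none

Derivation:
s_0={s}: (F(q) U (p U q))=True F(q)=True q=False (p U q)=False p=False
s_1={s}: (F(q) U (p U q))=True F(q)=True q=False (p U q)=False p=False
s_2={p,q,r,s}: (F(q) U (p U q))=True F(q)=True q=True (p U q)=True p=True
s_3={p,q,r,s}: (F(q) U (p U q))=True F(q)=True q=True (p U q)=True p=True
s_4={p,s}: (F(q) U (p U q))=True F(q)=True q=False (p U q)=False p=True
s_5={r}: (F(q) U (p U q))=True F(q)=True q=False (p U q)=False p=False
s_6={q,r,s}: (F(q) U (p U q))=True F(q)=True q=True (p U q)=True p=False
G((F(q) U (p U q))) holds globally = True
No violation — formula holds at every position.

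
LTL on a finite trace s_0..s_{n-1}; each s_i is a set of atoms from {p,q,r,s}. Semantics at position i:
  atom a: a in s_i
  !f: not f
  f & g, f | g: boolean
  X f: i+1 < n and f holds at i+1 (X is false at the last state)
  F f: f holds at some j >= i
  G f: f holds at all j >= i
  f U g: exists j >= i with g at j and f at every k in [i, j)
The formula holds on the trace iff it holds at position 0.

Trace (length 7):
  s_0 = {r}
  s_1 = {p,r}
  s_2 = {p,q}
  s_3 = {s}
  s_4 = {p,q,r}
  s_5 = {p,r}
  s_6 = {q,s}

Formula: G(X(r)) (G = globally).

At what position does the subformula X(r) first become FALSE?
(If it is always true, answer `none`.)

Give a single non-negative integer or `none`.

s_0={r}: X(r)=True r=True
s_1={p,r}: X(r)=False r=True
s_2={p,q}: X(r)=False r=False
s_3={s}: X(r)=True r=False
s_4={p,q,r}: X(r)=True r=True
s_5={p,r}: X(r)=False r=True
s_6={q,s}: X(r)=False r=False
G(X(r)) holds globally = False
First violation at position 1.

Answer: 1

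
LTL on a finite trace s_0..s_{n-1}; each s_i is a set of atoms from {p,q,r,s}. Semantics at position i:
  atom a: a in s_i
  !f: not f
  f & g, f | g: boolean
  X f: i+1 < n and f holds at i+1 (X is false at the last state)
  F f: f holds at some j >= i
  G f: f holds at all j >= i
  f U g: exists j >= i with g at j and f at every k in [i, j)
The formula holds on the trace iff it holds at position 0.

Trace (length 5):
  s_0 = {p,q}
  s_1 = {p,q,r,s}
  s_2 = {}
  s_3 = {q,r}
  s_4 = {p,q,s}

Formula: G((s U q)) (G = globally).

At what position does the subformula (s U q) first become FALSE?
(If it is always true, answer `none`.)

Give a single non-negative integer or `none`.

s_0={p,q}: (s U q)=True s=False q=True
s_1={p,q,r,s}: (s U q)=True s=True q=True
s_2={}: (s U q)=False s=False q=False
s_3={q,r}: (s U q)=True s=False q=True
s_4={p,q,s}: (s U q)=True s=True q=True
G((s U q)) holds globally = False
First violation at position 2.

Answer: 2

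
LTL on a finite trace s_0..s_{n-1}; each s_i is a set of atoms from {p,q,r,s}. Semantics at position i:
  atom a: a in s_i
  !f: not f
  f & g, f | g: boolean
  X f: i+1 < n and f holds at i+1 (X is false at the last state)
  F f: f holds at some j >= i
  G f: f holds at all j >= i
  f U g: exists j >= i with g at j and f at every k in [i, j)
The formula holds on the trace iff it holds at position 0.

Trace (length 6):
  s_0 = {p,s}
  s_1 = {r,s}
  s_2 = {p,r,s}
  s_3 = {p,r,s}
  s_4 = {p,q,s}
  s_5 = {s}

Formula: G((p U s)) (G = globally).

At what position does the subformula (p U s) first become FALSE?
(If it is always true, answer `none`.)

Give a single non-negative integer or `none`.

Answer: none

Derivation:
s_0={p,s}: (p U s)=True p=True s=True
s_1={r,s}: (p U s)=True p=False s=True
s_2={p,r,s}: (p U s)=True p=True s=True
s_3={p,r,s}: (p U s)=True p=True s=True
s_4={p,q,s}: (p U s)=True p=True s=True
s_5={s}: (p U s)=True p=False s=True
G((p U s)) holds globally = True
No violation — formula holds at every position.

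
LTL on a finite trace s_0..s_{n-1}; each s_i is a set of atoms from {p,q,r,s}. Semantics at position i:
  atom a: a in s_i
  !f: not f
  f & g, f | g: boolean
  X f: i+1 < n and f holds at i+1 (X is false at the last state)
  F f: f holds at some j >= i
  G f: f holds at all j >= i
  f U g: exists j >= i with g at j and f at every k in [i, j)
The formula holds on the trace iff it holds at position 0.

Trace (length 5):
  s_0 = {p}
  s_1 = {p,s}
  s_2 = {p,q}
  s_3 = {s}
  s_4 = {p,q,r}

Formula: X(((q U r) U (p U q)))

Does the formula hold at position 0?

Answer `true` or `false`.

Answer: true

Derivation:
s_0={p}: X(((q U r) U (p U q)))=True ((q U r) U (p U q))=True (q U r)=False q=False r=False (p U q)=True p=True
s_1={p,s}: X(((q U r) U (p U q)))=True ((q U r) U (p U q))=True (q U r)=False q=False r=False (p U q)=True p=True
s_2={p,q}: X(((q U r) U (p U q)))=False ((q U r) U (p U q))=True (q U r)=False q=True r=False (p U q)=True p=True
s_3={s}: X(((q U r) U (p U q)))=True ((q U r) U (p U q))=False (q U r)=False q=False r=False (p U q)=False p=False
s_4={p,q,r}: X(((q U r) U (p U q)))=False ((q U r) U (p U q))=True (q U r)=True q=True r=True (p U q)=True p=True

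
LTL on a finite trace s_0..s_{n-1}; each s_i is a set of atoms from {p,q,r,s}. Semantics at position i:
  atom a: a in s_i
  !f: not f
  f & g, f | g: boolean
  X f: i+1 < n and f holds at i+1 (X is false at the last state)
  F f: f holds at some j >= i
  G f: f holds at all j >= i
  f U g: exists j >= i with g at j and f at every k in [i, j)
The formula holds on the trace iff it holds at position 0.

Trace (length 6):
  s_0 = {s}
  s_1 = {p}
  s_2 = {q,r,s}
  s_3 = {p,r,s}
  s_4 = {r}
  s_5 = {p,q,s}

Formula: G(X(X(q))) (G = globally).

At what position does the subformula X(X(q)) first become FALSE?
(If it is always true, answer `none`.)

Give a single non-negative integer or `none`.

Answer: 1

Derivation:
s_0={s}: X(X(q))=True X(q)=False q=False
s_1={p}: X(X(q))=False X(q)=True q=False
s_2={q,r,s}: X(X(q))=False X(q)=False q=True
s_3={p,r,s}: X(X(q))=True X(q)=False q=False
s_4={r}: X(X(q))=False X(q)=True q=False
s_5={p,q,s}: X(X(q))=False X(q)=False q=True
G(X(X(q))) holds globally = False
First violation at position 1.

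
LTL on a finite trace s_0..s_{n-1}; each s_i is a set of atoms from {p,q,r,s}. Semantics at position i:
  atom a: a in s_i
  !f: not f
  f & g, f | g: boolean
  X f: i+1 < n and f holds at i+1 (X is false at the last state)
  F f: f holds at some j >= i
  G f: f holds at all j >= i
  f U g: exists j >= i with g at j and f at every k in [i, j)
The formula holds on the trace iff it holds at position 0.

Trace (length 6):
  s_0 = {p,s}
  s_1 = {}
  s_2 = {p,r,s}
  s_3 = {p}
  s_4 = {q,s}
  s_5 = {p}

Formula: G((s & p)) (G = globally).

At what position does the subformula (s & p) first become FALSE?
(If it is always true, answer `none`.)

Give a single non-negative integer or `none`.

s_0={p,s}: (s & p)=True s=True p=True
s_1={}: (s & p)=False s=False p=False
s_2={p,r,s}: (s & p)=True s=True p=True
s_3={p}: (s & p)=False s=False p=True
s_4={q,s}: (s & p)=False s=True p=False
s_5={p}: (s & p)=False s=False p=True
G((s & p)) holds globally = False
First violation at position 1.

Answer: 1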